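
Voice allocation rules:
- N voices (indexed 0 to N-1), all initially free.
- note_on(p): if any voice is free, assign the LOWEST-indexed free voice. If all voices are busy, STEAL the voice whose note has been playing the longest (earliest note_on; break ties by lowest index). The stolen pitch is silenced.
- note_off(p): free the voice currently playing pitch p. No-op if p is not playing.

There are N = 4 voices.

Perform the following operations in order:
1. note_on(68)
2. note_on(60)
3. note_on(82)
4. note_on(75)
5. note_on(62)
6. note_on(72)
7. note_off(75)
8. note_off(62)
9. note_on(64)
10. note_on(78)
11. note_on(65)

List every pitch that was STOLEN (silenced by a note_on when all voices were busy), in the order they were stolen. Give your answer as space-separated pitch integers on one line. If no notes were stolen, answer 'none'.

Op 1: note_on(68): voice 0 is free -> assigned | voices=[68 - - -]
Op 2: note_on(60): voice 1 is free -> assigned | voices=[68 60 - -]
Op 3: note_on(82): voice 2 is free -> assigned | voices=[68 60 82 -]
Op 4: note_on(75): voice 3 is free -> assigned | voices=[68 60 82 75]
Op 5: note_on(62): all voices busy, STEAL voice 0 (pitch 68, oldest) -> assign | voices=[62 60 82 75]
Op 6: note_on(72): all voices busy, STEAL voice 1 (pitch 60, oldest) -> assign | voices=[62 72 82 75]
Op 7: note_off(75): free voice 3 | voices=[62 72 82 -]
Op 8: note_off(62): free voice 0 | voices=[- 72 82 -]
Op 9: note_on(64): voice 0 is free -> assigned | voices=[64 72 82 -]
Op 10: note_on(78): voice 3 is free -> assigned | voices=[64 72 82 78]
Op 11: note_on(65): all voices busy, STEAL voice 2 (pitch 82, oldest) -> assign | voices=[64 72 65 78]

Answer: 68 60 82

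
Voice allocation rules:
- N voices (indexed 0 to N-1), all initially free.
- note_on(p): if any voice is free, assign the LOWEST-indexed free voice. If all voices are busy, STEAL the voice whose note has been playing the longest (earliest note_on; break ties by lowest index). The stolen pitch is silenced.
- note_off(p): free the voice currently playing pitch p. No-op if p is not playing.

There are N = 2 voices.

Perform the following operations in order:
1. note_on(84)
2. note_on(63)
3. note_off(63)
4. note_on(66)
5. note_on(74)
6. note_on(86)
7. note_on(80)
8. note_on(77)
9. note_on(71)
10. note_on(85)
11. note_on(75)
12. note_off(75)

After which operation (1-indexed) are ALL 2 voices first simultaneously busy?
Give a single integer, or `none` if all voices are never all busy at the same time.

Answer: 2

Derivation:
Op 1: note_on(84): voice 0 is free -> assigned | voices=[84 -]
Op 2: note_on(63): voice 1 is free -> assigned | voices=[84 63]
Op 3: note_off(63): free voice 1 | voices=[84 -]
Op 4: note_on(66): voice 1 is free -> assigned | voices=[84 66]
Op 5: note_on(74): all voices busy, STEAL voice 0 (pitch 84, oldest) -> assign | voices=[74 66]
Op 6: note_on(86): all voices busy, STEAL voice 1 (pitch 66, oldest) -> assign | voices=[74 86]
Op 7: note_on(80): all voices busy, STEAL voice 0 (pitch 74, oldest) -> assign | voices=[80 86]
Op 8: note_on(77): all voices busy, STEAL voice 1 (pitch 86, oldest) -> assign | voices=[80 77]
Op 9: note_on(71): all voices busy, STEAL voice 0 (pitch 80, oldest) -> assign | voices=[71 77]
Op 10: note_on(85): all voices busy, STEAL voice 1 (pitch 77, oldest) -> assign | voices=[71 85]
Op 11: note_on(75): all voices busy, STEAL voice 0 (pitch 71, oldest) -> assign | voices=[75 85]
Op 12: note_off(75): free voice 0 | voices=[- 85]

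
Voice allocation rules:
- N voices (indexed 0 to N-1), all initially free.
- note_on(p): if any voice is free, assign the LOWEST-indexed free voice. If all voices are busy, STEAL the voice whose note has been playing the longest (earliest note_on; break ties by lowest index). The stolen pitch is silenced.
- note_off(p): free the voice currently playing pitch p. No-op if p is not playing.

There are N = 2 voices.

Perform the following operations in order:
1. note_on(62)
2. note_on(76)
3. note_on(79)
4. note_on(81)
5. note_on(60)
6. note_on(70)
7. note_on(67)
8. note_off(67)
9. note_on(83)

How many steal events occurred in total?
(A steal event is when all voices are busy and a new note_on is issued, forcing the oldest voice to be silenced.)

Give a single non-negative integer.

Op 1: note_on(62): voice 0 is free -> assigned | voices=[62 -]
Op 2: note_on(76): voice 1 is free -> assigned | voices=[62 76]
Op 3: note_on(79): all voices busy, STEAL voice 0 (pitch 62, oldest) -> assign | voices=[79 76]
Op 4: note_on(81): all voices busy, STEAL voice 1 (pitch 76, oldest) -> assign | voices=[79 81]
Op 5: note_on(60): all voices busy, STEAL voice 0 (pitch 79, oldest) -> assign | voices=[60 81]
Op 6: note_on(70): all voices busy, STEAL voice 1 (pitch 81, oldest) -> assign | voices=[60 70]
Op 7: note_on(67): all voices busy, STEAL voice 0 (pitch 60, oldest) -> assign | voices=[67 70]
Op 8: note_off(67): free voice 0 | voices=[- 70]
Op 9: note_on(83): voice 0 is free -> assigned | voices=[83 70]

Answer: 5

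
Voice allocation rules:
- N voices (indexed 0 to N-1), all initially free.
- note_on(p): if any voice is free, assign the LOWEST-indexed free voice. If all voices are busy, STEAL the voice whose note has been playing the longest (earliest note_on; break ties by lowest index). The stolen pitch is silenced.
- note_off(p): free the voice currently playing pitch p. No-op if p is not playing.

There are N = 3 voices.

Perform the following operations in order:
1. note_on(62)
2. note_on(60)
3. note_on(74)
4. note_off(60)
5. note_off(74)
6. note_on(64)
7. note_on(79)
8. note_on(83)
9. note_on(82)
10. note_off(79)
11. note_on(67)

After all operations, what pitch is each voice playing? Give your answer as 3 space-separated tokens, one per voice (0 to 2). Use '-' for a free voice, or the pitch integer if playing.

Op 1: note_on(62): voice 0 is free -> assigned | voices=[62 - -]
Op 2: note_on(60): voice 1 is free -> assigned | voices=[62 60 -]
Op 3: note_on(74): voice 2 is free -> assigned | voices=[62 60 74]
Op 4: note_off(60): free voice 1 | voices=[62 - 74]
Op 5: note_off(74): free voice 2 | voices=[62 - -]
Op 6: note_on(64): voice 1 is free -> assigned | voices=[62 64 -]
Op 7: note_on(79): voice 2 is free -> assigned | voices=[62 64 79]
Op 8: note_on(83): all voices busy, STEAL voice 0 (pitch 62, oldest) -> assign | voices=[83 64 79]
Op 9: note_on(82): all voices busy, STEAL voice 1 (pitch 64, oldest) -> assign | voices=[83 82 79]
Op 10: note_off(79): free voice 2 | voices=[83 82 -]
Op 11: note_on(67): voice 2 is free -> assigned | voices=[83 82 67]

Answer: 83 82 67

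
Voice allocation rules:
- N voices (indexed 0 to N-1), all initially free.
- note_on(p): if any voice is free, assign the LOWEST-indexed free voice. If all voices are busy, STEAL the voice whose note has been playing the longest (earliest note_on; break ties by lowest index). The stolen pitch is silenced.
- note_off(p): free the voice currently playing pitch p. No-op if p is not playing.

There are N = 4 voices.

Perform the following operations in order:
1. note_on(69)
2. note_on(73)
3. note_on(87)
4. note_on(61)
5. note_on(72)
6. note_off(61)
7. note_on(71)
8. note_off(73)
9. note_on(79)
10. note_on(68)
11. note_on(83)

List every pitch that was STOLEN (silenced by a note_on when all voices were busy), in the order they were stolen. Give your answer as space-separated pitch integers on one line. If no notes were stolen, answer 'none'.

Answer: 69 87 72

Derivation:
Op 1: note_on(69): voice 0 is free -> assigned | voices=[69 - - -]
Op 2: note_on(73): voice 1 is free -> assigned | voices=[69 73 - -]
Op 3: note_on(87): voice 2 is free -> assigned | voices=[69 73 87 -]
Op 4: note_on(61): voice 3 is free -> assigned | voices=[69 73 87 61]
Op 5: note_on(72): all voices busy, STEAL voice 0 (pitch 69, oldest) -> assign | voices=[72 73 87 61]
Op 6: note_off(61): free voice 3 | voices=[72 73 87 -]
Op 7: note_on(71): voice 3 is free -> assigned | voices=[72 73 87 71]
Op 8: note_off(73): free voice 1 | voices=[72 - 87 71]
Op 9: note_on(79): voice 1 is free -> assigned | voices=[72 79 87 71]
Op 10: note_on(68): all voices busy, STEAL voice 2 (pitch 87, oldest) -> assign | voices=[72 79 68 71]
Op 11: note_on(83): all voices busy, STEAL voice 0 (pitch 72, oldest) -> assign | voices=[83 79 68 71]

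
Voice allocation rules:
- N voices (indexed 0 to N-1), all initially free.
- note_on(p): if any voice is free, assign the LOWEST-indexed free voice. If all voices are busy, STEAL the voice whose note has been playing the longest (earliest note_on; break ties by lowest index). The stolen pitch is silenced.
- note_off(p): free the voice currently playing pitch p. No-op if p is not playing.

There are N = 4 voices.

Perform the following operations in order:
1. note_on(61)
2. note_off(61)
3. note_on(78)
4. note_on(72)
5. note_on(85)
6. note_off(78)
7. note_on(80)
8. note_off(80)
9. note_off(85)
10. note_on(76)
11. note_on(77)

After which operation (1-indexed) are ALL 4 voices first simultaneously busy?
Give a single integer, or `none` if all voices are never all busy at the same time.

Op 1: note_on(61): voice 0 is free -> assigned | voices=[61 - - -]
Op 2: note_off(61): free voice 0 | voices=[- - - -]
Op 3: note_on(78): voice 0 is free -> assigned | voices=[78 - - -]
Op 4: note_on(72): voice 1 is free -> assigned | voices=[78 72 - -]
Op 5: note_on(85): voice 2 is free -> assigned | voices=[78 72 85 -]
Op 6: note_off(78): free voice 0 | voices=[- 72 85 -]
Op 7: note_on(80): voice 0 is free -> assigned | voices=[80 72 85 -]
Op 8: note_off(80): free voice 0 | voices=[- 72 85 -]
Op 9: note_off(85): free voice 2 | voices=[- 72 - -]
Op 10: note_on(76): voice 0 is free -> assigned | voices=[76 72 - -]
Op 11: note_on(77): voice 2 is free -> assigned | voices=[76 72 77 -]

Answer: none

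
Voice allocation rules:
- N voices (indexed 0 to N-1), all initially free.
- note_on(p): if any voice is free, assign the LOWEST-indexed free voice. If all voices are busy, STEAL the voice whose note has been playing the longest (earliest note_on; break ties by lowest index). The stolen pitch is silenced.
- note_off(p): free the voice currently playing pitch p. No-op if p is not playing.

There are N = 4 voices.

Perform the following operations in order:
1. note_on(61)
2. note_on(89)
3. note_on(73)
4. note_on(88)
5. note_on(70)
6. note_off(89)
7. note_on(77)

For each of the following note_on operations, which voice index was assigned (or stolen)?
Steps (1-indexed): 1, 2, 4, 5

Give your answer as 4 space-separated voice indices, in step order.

Op 1: note_on(61): voice 0 is free -> assigned | voices=[61 - - -]
Op 2: note_on(89): voice 1 is free -> assigned | voices=[61 89 - -]
Op 3: note_on(73): voice 2 is free -> assigned | voices=[61 89 73 -]
Op 4: note_on(88): voice 3 is free -> assigned | voices=[61 89 73 88]
Op 5: note_on(70): all voices busy, STEAL voice 0 (pitch 61, oldest) -> assign | voices=[70 89 73 88]
Op 6: note_off(89): free voice 1 | voices=[70 - 73 88]
Op 7: note_on(77): voice 1 is free -> assigned | voices=[70 77 73 88]

Answer: 0 1 3 0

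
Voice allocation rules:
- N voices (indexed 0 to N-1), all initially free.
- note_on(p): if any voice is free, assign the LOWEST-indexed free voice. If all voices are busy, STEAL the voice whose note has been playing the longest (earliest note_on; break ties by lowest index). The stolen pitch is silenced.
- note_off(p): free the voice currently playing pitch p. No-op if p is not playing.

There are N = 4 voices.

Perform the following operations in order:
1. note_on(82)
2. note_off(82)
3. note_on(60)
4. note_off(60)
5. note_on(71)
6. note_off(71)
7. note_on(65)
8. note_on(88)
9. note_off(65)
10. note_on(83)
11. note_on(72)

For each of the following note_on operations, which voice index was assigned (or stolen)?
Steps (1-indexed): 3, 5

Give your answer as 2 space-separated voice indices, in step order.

Answer: 0 0

Derivation:
Op 1: note_on(82): voice 0 is free -> assigned | voices=[82 - - -]
Op 2: note_off(82): free voice 0 | voices=[- - - -]
Op 3: note_on(60): voice 0 is free -> assigned | voices=[60 - - -]
Op 4: note_off(60): free voice 0 | voices=[- - - -]
Op 5: note_on(71): voice 0 is free -> assigned | voices=[71 - - -]
Op 6: note_off(71): free voice 0 | voices=[- - - -]
Op 7: note_on(65): voice 0 is free -> assigned | voices=[65 - - -]
Op 8: note_on(88): voice 1 is free -> assigned | voices=[65 88 - -]
Op 9: note_off(65): free voice 0 | voices=[- 88 - -]
Op 10: note_on(83): voice 0 is free -> assigned | voices=[83 88 - -]
Op 11: note_on(72): voice 2 is free -> assigned | voices=[83 88 72 -]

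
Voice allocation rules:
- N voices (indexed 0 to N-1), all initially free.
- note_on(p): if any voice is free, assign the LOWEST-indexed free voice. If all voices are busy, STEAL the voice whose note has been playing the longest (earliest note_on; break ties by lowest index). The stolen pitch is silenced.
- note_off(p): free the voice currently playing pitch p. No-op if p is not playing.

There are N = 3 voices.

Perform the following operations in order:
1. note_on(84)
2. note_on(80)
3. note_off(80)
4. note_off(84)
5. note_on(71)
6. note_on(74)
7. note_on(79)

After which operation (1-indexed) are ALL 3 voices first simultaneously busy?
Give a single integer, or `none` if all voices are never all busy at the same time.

Answer: 7

Derivation:
Op 1: note_on(84): voice 0 is free -> assigned | voices=[84 - -]
Op 2: note_on(80): voice 1 is free -> assigned | voices=[84 80 -]
Op 3: note_off(80): free voice 1 | voices=[84 - -]
Op 4: note_off(84): free voice 0 | voices=[- - -]
Op 5: note_on(71): voice 0 is free -> assigned | voices=[71 - -]
Op 6: note_on(74): voice 1 is free -> assigned | voices=[71 74 -]
Op 7: note_on(79): voice 2 is free -> assigned | voices=[71 74 79]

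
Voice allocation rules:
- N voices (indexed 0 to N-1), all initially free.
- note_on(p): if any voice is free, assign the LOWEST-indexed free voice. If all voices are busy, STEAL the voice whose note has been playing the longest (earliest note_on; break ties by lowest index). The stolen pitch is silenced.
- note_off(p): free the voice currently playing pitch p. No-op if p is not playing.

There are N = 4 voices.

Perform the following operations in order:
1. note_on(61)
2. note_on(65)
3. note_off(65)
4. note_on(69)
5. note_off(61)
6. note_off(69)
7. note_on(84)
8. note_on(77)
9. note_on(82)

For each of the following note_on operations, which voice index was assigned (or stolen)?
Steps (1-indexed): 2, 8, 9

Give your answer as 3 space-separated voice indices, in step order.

Op 1: note_on(61): voice 0 is free -> assigned | voices=[61 - - -]
Op 2: note_on(65): voice 1 is free -> assigned | voices=[61 65 - -]
Op 3: note_off(65): free voice 1 | voices=[61 - - -]
Op 4: note_on(69): voice 1 is free -> assigned | voices=[61 69 - -]
Op 5: note_off(61): free voice 0 | voices=[- 69 - -]
Op 6: note_off(69): free voice 1 | voices=[- - - -]
Op 7: note_on(84): voice 0 is free -> assigned | voices=[84 - - -]
Op 8: note_on(77): voice 1 is free -> assigned | voices=[84 77 - -]
Op 9: note_on(82): voice 2 is free -> assigned | voices=[84 77 82 -]

Answer: 1 1 2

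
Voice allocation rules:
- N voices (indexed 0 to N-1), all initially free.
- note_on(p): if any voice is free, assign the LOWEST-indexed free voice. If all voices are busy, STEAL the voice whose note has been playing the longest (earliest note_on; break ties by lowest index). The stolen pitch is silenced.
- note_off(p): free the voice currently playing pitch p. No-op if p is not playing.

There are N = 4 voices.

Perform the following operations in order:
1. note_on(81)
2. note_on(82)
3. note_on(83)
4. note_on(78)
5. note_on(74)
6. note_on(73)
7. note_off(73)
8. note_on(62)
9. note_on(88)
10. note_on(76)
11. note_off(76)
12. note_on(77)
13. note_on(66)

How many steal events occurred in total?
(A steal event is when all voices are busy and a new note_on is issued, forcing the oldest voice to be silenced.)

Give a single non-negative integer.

Op 1: note_on(81): voice 0 is free -> assigned | voices=[81 - - -]
Op 2: note_on(82): voice 1 is free -> assigned | voices=[81 82 - -]
Op 3: note_on(83): voice 2 is free -> assigned | voices=[81 82 83 -]
Op 4: note_on(78): voice 3 is free -> assigned | voices=[81 82 83 78]
Op 5: note_on(74): all voices busy, STEAL voice 0 (pitch 81, oldest) -> assign | voices=[74 82 83 78]
Op 6: note_on(73): all voices busy, STEAL voice 1 (pitch 82, oldest) -> assign | voices=[74 73 83 78]
Op 7: note_off(73): free voice 1 | voices=[74 - 83 78]
Op 8: note_on(62): voice 1 is free -> assigned | voices=[74 62 83 78]
Op 9: note_on(88): all voices busy, STEAL voice 2 (pitch 83, oldest) -> assign | voices=[74 62 88 78]
Op 10: note_on(76): all voices busy, STEAL voice 3 (pitch 78, oldest) -> assign | voices=[74 62 88 76]
Op 11: note_off(76): free voice 3 | voices=[74 62 88 -]
Op 12: note_on(77): voice 3 is free -> assigned | voices=[74 62 88 77]
Op 13: note_on(66): all voices busy, STEAL voice 0 (pitch 74, oldest) -> assign | voices=[66 62 88 77]

Answer: 5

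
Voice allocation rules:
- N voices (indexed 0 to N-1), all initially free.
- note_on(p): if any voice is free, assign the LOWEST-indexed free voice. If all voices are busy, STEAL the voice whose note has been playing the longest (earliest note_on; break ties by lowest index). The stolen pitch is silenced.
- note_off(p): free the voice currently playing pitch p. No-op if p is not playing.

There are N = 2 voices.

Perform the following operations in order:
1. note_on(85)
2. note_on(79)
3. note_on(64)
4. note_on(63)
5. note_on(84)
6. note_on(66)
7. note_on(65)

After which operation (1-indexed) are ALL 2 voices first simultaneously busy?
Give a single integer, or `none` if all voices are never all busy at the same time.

Op 1: note_on(85): voice 0 is free -> assigned | voices=[85 -]
Op 2: note_on(79): voice 1 is free -> assigned | voices=[85 79]
Op 3: note_on(64): all voices busy, STEAL voice 0 (pitch 85, oldest) -> assign | voices=[64 79]
Op 4: note_on(63): all voices busy, STEAL voice 1 (pitch 79, oldest) -> assign | voices=[64 63]
Op 5: note_on(84): all voices busy, STEAL voice 0 (pitch 64, oldest) -> assign | voices=[84 63]
Op 6: note_on(66): all voices busy, STEAL voice 1 (pitch 63, oldest) -> assign | voices=[84 66]
Op 7: note_on(65): all voices busy, STEAL voice 0 (pitch 84, oldest) -> assign | voices=[65 66]

Answer: 2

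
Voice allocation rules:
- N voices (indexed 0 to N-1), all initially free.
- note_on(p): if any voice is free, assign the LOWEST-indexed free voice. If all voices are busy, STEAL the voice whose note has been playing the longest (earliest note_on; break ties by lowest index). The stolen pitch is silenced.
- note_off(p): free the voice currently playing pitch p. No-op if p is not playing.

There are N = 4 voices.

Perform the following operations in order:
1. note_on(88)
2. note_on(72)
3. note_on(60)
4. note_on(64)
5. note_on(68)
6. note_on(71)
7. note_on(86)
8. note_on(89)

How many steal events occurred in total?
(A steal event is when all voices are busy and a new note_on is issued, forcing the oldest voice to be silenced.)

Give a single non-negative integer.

Answer: 4

Derivation:
Op 1: note_on(88): voice 0 is free -> assigned | voices=[88 - - -]
Op 2: note_on(72): voice 1 is free -> assigned | voices=[88 72 - -]
Op 3: note_on(60): voice 2 is free -> assigned | voices=[88 72 60 -]
Op 4: note_on(64): voice 3 is free -> assigned | voices=[88 72 60 64]
Op 5: note_on(68): all voices busy, STEAL voice 0 (pitch 88, oldest) -> assign | voices=[68 72 60 64]
Op 6: note_on(71): all voices busy, STEAL voice 1 (pitch 72, oldest) -> assign | voices=[68 71 60 64]
Op 7: note_on(86): all voices busy, STEAL voice 2 (pitch 60, oldest) -> assign | voices=[68 71 86 64]
Op 8: note_on(89): all voices busy, STEAL voice 3 (pitch 64, oldest) -> assign | voices=[68 71 86 89]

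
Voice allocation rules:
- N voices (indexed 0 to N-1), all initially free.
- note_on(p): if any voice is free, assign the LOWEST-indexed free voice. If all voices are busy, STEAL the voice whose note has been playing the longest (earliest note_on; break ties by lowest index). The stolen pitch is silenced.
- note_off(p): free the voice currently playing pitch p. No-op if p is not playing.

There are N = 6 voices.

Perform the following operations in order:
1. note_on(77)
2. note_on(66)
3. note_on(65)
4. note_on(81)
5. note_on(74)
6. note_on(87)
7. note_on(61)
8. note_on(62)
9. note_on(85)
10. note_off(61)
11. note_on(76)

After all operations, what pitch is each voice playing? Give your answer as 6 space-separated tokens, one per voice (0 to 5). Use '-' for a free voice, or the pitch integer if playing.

Op 1: note_on(77): voice 0 is free -> assigned | voices=[77 - - - - -]
Op 2: note_on(66): voice 1 is free -> assigned | voices=[77 66 - - - -]
Op 3: note_on(65): voice 2 is free -> assigned | voices=[77 66 65 - - -]
Op 4: note_on(81): voice 3 is free -> assigned | voices=[77 66 65 81 - -]
Op 5: note_on(74): voice 4 is free -> assigned | voices=[77 66 65 81 74 -]
Op 6: note_on(87): voice 5 is free -> assigned | voices=[77 66 65 81 74 87]
Op 7: note_on(61): all voices busy, STEAL voice 0 (pitch 77, oldest) -> assign | voices=[61 66 65 81 74 87]
Op 8: note_on(62): all voices busy, STEAL voice 1 (pitch 66, oldest) -> assign | voices=[61 62 65 81 74 87]
Op 9: note_on(85): all voices busy, STEAL voice 2 (pitch 65, oldest) -> assign | voices=[61 62 85 81 74 87]
Op 10: note_off(61): free voice 0 | voices=[- 62 85 81 74 87]
Op 11: note_on(76): voice 0 is free -> assigned | voices=[76 62 85 81 74 87]

Answer: 76 62 85 81 74 87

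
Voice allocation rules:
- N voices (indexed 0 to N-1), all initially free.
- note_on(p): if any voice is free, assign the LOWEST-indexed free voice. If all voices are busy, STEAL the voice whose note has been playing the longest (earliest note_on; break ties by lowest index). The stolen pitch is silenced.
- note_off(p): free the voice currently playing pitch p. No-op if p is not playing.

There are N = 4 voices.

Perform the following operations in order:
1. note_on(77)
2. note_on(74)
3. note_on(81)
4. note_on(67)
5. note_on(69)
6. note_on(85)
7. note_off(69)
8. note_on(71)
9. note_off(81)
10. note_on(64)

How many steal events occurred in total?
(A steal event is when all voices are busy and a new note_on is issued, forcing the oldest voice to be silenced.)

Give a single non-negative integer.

Op 1: note_on(77): voice 0 is free -> assigned | voices=[77 - - -]
Op 2: note_on(74): voice 1 is free -> assigned | voices=[77 74 - -]
Op 3: note_on(81): voice 2 is free -> assigned | voices=[77 74 81 -]
Op 4: note_on(67): voice 3 is free -> assigned | voices=[77 74 81 67]
Op 5: note_on(69): all voices busy, STEAL voice 0 (pitch 77, oldest) -> assign | voices=[69 74 81 67]
Op 6: note_on(85): all voices busy, STEAL voice 1 (pitch 74, oldest) -> assign | voices=[69 85 81 67]
Op 7: note_off(69): free voice 0 | voices=[- 85 81 67]
Op 8: note_on(71): voice 0 is free -> assigned | voices=[71 85 81 67]
Op 9: note_off(81): free voice 2 | voices=[71 85 - 67]
Op 10: note_on(64): voice 2 is free -> assigned | voices=[71 85 64 67]

Answer: 2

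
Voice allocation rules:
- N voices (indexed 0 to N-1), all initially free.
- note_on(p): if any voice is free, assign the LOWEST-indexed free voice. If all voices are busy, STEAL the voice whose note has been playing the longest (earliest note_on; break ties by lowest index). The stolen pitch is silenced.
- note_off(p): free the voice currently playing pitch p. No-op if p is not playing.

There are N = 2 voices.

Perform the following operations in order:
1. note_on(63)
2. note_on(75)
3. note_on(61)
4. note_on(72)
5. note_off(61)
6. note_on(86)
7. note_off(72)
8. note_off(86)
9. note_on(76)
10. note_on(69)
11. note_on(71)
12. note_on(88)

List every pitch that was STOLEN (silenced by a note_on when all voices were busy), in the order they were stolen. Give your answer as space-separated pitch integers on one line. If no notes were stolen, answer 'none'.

Answer: 63 75 76 69

Derivation:
Op 1: note_on(63): voice 0 is free -> assigned | voices=[63 -]
Op 2: note_on(75): voice 1 is free -> assigned | voices=[63 75]
Op 3: note_on(61): all voices busy, STEAL voice 0 (pitch 63, oldest) -> assign | voices=[61 75]
Op 4: note_on(72): all voices busy, STEAL voice 1 (pitch 75, oldest) -> assign | voices=[61 72]
Op 5: note_off(61): free voice 0 | voices=[- 72]
Op 6: note_on(86): voice 0 is free -> assigned | voices=[86 72]
Op 7: note_off(72): free voice 1 | voices=[86 -]
Op 8: note_off(86): free voice 0 | voices=[- -]
Op 9: note_on(76): voice 0 is free -> assigned | voices=[76 -]
Op 10: note_on(69): voice 1 is free -> assigned | voices=[76 69]
Op 11: note_on(71): all voices busy, STEAL voice 0 (pitch 76, oldest) -> assign | voices=[71 69]
Op 12: note_on(88): all voices busy, STEAL voice 1 (pitch 69, oldest) -> assign | voices=[71 88]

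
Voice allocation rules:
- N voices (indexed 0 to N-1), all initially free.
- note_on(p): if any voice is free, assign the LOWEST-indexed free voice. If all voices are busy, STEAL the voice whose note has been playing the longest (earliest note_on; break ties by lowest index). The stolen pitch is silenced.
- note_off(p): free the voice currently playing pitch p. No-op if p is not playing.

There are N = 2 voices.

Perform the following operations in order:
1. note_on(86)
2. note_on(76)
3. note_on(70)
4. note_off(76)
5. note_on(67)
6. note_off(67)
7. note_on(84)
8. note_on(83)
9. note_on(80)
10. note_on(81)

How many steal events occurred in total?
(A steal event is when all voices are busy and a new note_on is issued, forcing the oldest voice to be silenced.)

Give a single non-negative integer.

Answer: 4

Derivation:
Op 1: note_on(86): voice 0 is free -> assigned | voices=[86 -]
Op 2: note_on(76): voice 1 is free -> assigned | voices=[86 76]
Op 3: note_on(70): all voices busy, STEAL voice 0 (pitch 86, oldest) -> assign | voices=[70 76]
Op 4: note_off(76): free voice 1 | voices=[70 -]
Op 5: note_on(67): voice 1 is free -> assigned | voices=[70 67]
Op 6: note_off(67): free voice 1 | voices=[70 -]
Op 7: note_on(84): voice 1 is free -> assigned | voices=[70 84]
Op 8: note_on(83): all voices busy, STEAL voice 0 (pitch 70, oldest) -> assign | voices=[83 84]
Op 9: note_on(80): all voices busy, STEAL voice 1 (pitch 84, oldest) -> assign | voices=[83 80]
Op 10: note_on(81): all voices busy, STEAL voice 0 (pitch 83, oldest) -> assign | voices=[81 80]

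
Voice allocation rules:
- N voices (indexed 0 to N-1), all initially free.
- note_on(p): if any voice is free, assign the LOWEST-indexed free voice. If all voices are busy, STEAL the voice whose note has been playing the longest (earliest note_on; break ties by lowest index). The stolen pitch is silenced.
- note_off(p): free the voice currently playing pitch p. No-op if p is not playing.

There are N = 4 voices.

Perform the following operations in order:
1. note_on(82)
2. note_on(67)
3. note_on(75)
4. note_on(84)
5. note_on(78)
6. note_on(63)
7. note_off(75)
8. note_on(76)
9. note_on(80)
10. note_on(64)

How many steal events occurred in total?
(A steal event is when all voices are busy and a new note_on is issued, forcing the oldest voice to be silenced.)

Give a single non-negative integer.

Answer: 4

Derivation:
Op 1: note_on(82): voice 0 is free -> assigned | voices=[82 - - -]
Op 2: note_on(67): voice 1 is free -> assigned | voices=[82 67 - -]
Op 3: note_on(75): voice 2 is free -> assigned | voices=[82 67 75 -]
Op 4: note_on(84): voice 3 is free -> assigned | voices=[82 67 75 84]
Op 5: note_on(78): all voices busy, STEAL voice 0 (pitch 82, oldest) -> assign | voices=[78 67 75 84]
Op 6: note_on(63): all voices busy, STEAL voice 1 (pitch 67, oldest) -> assign | voices=[78 63 75 84]
Op 7: note_off(75): free voice 2 | voices=[78 63 - 84]
Op 8: note_on(76): voice 2 is free -> assigned | voices=[78 63 76 84]
Op 9: note_on(80): all voices busy, STEAL voice 3 (pitch 84, oldest) -> assign | voices=[78 63 76 80]
Op 10: note_on(64): all voices busy, STEAL voice 0 (pitch 78, oldest) -> assign | voices=[64 63 76 80]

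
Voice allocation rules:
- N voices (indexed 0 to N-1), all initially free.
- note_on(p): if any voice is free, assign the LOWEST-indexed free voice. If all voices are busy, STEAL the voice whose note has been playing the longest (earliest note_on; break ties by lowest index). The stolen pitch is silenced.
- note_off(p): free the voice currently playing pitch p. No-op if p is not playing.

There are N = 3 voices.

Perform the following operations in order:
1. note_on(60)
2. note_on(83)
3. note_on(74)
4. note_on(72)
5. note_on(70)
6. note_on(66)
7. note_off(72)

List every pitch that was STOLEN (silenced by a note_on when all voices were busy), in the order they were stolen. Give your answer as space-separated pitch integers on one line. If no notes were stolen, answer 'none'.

Answer: 60 83 74

Derivation:
Op 1: note_on(60): voice 0 is free -> assigned | voices=[60 - -]
Op 2: note_on(83): voice 1 is free -> assigned | voices=[60 83 -]
Op 3: note_on(74): voice 2 is free -> assigned | voices=[60 83 74]
Op 4: note_on(72): all voices busy, STEAL voice 0 (pitch 60, oldest) -> assign | voices=[72 83 74]
Op 5: note_on(70): all voices busy, STEAL voice 1 (pitch 83, oldest) -> assign | voices=[72 70 74]
Op 6: note_on(66): all voices busy, STEAL voice 2 (pitch 74, oldest) -> assign | voices=[72 70 66]
Op 7: note_off(72): free voice 0 | voices=[- 70 66]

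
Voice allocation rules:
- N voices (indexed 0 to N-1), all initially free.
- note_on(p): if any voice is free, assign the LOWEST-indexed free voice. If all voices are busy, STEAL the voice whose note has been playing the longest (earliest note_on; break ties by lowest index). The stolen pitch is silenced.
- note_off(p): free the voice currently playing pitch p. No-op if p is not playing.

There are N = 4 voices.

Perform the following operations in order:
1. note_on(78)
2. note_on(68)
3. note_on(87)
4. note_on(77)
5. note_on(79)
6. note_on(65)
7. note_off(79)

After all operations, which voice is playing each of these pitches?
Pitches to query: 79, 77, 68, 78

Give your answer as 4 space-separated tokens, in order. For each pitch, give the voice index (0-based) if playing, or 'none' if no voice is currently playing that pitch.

Answer: none 3 none none

Derivation:
Op 1: note_on(78): voice 0 is free -> assigned | voices=[78 - - -]
Op 2: note_on(68): voice 1 is free -> assigned | voices=[78 68 - -]
Op 3: note_on(87): voice 2 is free -> assigned | voices=[78 68 87 -]
Op 4: note_on(77): voice 3 is free -> assigned | voices=[78 68 87 77]
Op 5: note_on(79): all voices busy, STEAL voice 0 (pitch 78, oldest) -> assign | voices=[79 68 87 77]
Op 6: note_on(65): all voices busy, STEAL voice 1 (pitch 68, oldest) -> assign | voices=[79 65 87 77]
Op 7: note_off(79): free voice 0 | voices=[- 65 87 77]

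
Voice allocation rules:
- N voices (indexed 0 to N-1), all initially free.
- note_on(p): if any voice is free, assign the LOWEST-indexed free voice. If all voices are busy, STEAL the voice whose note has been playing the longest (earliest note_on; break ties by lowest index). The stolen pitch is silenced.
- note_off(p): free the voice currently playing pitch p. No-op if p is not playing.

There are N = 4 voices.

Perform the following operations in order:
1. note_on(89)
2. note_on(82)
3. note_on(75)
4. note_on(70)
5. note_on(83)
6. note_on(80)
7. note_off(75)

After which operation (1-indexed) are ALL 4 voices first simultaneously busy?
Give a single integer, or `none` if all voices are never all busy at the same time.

Answer: 4

Derivation:
Op 1: note_on(89): voice 0 is free -> assigned | voices=[89 - - -]
Op 2: note_on(82): voice 1 is free -> assigned | voices=[89 82 - -]
Op 3: note_on(75): voice 2 is free -> assigned | voices=[89 82 75 -]
Op 4: note_on(70): voice 3 is free -> assigned | voices=[89 82 75 70]
Op 5: note_on(83): all voices busy, STEAL voice 0 (pitch 89, oldest) -> assign | voices=[83 82 75 70]
Op 6: note_on(80): all voices busy, STEAL voice 1 (pitch 82, oldest) -> assign | voices=[83 80 75 70]
Op 7: note_off(75): free voice 2 | voices=[83 80 - 70]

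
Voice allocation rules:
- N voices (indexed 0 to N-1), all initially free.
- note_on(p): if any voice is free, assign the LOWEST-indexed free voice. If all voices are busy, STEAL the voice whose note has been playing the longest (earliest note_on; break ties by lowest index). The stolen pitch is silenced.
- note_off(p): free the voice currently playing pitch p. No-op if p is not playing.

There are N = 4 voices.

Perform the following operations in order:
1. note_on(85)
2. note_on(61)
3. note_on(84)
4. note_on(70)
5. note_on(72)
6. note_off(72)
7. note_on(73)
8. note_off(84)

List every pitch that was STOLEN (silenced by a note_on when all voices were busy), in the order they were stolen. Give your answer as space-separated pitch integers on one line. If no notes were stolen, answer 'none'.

Answer: 85

Derivation:
Op 1: note_on(85): voice 0 is free -> assigned | voices=[85 - - -]
Op 2: note_on(61): voice 1 is free -> assigned | voices=[85 61 - -]
Op 3: note_on(84): voice 2 is free -> assigned | voices=[85 61 84 -]
Op 4: note_on(70): voice 3 is free -> assigned | voices=[85 61 84 70]
Op 5: note_on(72): all voices busy, STEAL voice 0 (pitch 85, oldest) -> assign | voices=[72 61 84 70]
Op 6: note_off(72): free voice 0 | voices=[- 61 84 70]
Op 7: note_on(73): voice 0 is free -> assigned | voices=[73 61 84 70]
Op 8: note_off(84): free voice 2 | voices=[73 61 - 70]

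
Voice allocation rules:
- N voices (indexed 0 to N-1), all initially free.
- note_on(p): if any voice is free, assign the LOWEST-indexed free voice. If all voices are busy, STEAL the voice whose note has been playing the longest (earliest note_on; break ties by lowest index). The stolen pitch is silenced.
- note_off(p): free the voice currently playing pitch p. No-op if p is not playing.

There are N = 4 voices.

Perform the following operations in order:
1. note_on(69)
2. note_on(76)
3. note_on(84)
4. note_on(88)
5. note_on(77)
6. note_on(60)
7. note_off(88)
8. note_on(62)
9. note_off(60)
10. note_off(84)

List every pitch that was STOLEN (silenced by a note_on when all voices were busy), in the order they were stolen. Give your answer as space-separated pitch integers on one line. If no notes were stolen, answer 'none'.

Op 1: note_on(69): voice 0 is free -> assigned | voices=[69 - - -]
Op 2: note_on(76): voice 1 is free -> assigned | voices=[69 76 - -]
Op 3: note_on(84): voice 2 is free -> assigned | voices=[69 76 84 -]
Op 4: note_on(88): voice 3 is free -> assigned | voices=[69 76 84 88]
Op 5: note_on(77): all voices busy, STEAL voice 0 (pitch 69, oldest) -> assign | voices=[77 76 84 88]
Op 6: note_on(60): all voices busy, STEAL voice 1 (pitch 76, oldest) -> assign | voices=[77 60 84 88]
Op 7: note_off(88): free voice 3 | voices=[77 60 84 -]
Op 8: note_on(62): voice 3 is free -> assigned | voices=[77 60 84 62]
Op 9: note_off(60): free voice 1 | voices=[77 - 84 62]
Op 10: note_off(84): free voice 2 | voices=[77 - - 62]

Answer: 69 76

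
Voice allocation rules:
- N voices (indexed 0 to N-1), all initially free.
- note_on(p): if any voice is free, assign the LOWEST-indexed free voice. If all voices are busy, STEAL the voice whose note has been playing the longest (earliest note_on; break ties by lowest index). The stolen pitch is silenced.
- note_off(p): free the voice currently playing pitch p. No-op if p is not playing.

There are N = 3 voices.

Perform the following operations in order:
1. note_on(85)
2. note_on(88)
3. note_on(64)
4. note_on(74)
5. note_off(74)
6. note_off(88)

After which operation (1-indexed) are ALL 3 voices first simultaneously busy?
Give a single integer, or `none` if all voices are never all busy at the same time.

Answer: 3

Derivation:
Op 1: note_on(85): voice 0 is free -> assigned | voices=[85 - -]
Op 2: note_on(88): voice 1 is free -> assigned | voices=[85 88 -]
Op 3: note_on(64): voice 2 is free -> assigned | voices=[85 88 64]
Op 4: note_on(74): all voices busy, STEAL voice 0 (pitch 85, oldest) -> assign | voices=[74 88 64]
Op 5: note_off(74): free voice 0 | voices=[- 88 64]
Op 6: note_off(88): free voice 1 | voices=[- - 64]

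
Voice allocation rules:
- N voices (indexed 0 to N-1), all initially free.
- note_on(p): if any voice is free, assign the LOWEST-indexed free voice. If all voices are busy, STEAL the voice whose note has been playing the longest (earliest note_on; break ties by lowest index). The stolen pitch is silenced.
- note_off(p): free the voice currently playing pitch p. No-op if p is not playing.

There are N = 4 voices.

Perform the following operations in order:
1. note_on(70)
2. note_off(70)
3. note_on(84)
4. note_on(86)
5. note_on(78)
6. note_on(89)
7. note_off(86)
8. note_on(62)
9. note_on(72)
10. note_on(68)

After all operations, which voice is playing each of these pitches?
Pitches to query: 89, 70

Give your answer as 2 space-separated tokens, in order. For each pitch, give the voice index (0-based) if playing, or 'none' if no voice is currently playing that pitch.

Answer: 3 none

Derivation:
Op 1: note_on(70): voice 0 is free -> assigned | voices=[70 - - -]
Op 2: note_off(70): free voice 0 | voices=[- - - -]
Op 3: note_on(84): voice 0 is free -> assigned | voices=[84 - - -]
Op 4: note_on(86): voice 1 is free -> assigned | voices=[84 86 - -]
Op 5: note_on(78): voice 2 is free -> assigned | voices=[84 86 78 -]
Op 6: note_on(89): voice 3 is free -> assigned | voices=[84 86 78 89]
Op 7: note_off(86): free voice 1 | voices=[84 - 78 89]
Op 8: note_on(62): voice 1 is free -> assigned | voices=[84 62 78 89]
Op 9: note_on(72): all voices busy, STEAL voice 0 (pitch 84, oldest) -> assign | voices=[72 62 78 89]
Op 10: note_on(68): all voices busy, STEAL voice 2 (pitch 78, oldest) -> assign | voices=[72 62 68 89]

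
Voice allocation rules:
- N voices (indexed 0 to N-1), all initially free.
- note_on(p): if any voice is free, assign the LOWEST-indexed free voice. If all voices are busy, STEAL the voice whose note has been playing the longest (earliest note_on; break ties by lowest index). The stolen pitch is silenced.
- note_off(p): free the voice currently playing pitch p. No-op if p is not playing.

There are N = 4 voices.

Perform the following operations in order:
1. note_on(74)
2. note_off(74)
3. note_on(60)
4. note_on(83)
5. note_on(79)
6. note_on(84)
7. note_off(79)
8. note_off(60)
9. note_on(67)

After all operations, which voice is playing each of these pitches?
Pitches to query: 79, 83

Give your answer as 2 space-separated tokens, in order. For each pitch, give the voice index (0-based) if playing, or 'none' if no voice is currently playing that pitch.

Answer: none 1

Derivation:
Op 1: note_on(74): voice 0 is free -> assigned | voices=[74 - - -]
Op 2: note_off(74): free voice 0 | voices=[- - - -]
Op 3: note_on(60): voice 0 is free -> assigned | voices=[60 - - -]
Op 4: note_on(83): voice 1 is free -> assigned | voices=[60 83 - -]
Op 5: note_on(79): voice 2 is free -> assigned | voices=[60 83 79 -]
Op 6: note_on(84): voice 3 is free -> assigned | voices=[60 83 79 84]
Op 7: note_off(79): free voice 2 | voices=[60 83 - 84]
Op 8: note_off(60): free voice 0 | voices=[- 83 - 84]
Op 9: note_on(67): voice 0 is free -> assigned | voices=[67 83 - 84]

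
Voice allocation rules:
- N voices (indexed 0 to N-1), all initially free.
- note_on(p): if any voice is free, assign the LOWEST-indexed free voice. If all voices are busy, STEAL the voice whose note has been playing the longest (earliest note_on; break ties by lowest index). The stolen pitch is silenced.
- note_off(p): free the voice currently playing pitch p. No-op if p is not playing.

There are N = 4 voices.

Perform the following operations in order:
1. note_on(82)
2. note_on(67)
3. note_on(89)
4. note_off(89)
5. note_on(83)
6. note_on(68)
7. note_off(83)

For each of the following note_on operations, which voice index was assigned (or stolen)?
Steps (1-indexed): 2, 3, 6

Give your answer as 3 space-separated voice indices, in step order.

Op 1: note_on(82): voice 0 is free -> assigned | voices=[82 - - -]
Op 2: note_on(67): voice 1 is free -> assigned | voices=[82 67 - -]
Op 3: note_on(89): voice 2 is free -> assigned | voices=[82 67 89 -]
Op 4: note_off(89): free voice 2 | voices=[82 67 - -]
Op 5: note_on(83): voice 2 is free -> assigned | voices=[82 67 83 -]
Op 6: note_on(68): voice 3 is free -> assigned | voices=[82 67 83 68]
Op 7: note_off(83): free voice 2 | voices=[82 67 - 68]

Answer: 1 2 3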